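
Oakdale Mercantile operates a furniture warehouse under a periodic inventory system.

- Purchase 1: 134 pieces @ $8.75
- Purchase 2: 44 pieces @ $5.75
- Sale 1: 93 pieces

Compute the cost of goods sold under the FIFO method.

Sale 1 (93) [FIFO — oldest first]: 93 @ $8.75 = $813.75
Ending inventory: 41 @ $8.75 + 44 @ $5.75 = $611.75
Check: goods available $1,425.50 = COGS $813.75 + ending $611.75

COGS = $813.75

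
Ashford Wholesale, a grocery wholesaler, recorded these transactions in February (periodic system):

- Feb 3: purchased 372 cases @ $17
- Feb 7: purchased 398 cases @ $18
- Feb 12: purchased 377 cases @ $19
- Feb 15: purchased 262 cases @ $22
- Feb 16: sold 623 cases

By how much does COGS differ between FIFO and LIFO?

$1,781

FIFO COGS: 372 @ $17 + 251 @ $18 = $10,842
LIFO COGS: 262 @ $22 + 361 @ $19 = $12,623
Difference = |$10,842 − $12,623| = $1,781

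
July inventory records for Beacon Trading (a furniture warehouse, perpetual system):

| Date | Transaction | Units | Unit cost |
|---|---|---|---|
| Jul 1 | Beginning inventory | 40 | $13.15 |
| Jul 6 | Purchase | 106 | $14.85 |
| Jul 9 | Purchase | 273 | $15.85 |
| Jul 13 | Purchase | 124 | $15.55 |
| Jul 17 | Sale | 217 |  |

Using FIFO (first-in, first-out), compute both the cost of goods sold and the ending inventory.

COGS = $3,225.45; ending inventory = $5,129.90

Jul 17, 217 sold [FIFO — oldest first]: 40 @ $13.15 + 106 @ $14.85 + 71 @ $15.85 = $3,225.45
Ending inventory: 202 @ $15.85 + 124 @ $15.55 = $5,129.90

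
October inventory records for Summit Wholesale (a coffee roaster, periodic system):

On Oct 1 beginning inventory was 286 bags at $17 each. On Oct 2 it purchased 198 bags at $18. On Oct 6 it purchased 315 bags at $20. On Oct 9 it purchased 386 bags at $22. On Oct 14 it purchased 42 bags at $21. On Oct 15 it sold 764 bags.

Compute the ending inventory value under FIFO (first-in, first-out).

Ending inventory = $10,074

Oct 15, 764 sold [FIFO — oldest first]: 286 @ $17 + 198 @ $18 + 280 @ $20 = $14,026
Ending inventory: 35 @ $20 + 386 @ $22 + 42 @ $21 = $10,074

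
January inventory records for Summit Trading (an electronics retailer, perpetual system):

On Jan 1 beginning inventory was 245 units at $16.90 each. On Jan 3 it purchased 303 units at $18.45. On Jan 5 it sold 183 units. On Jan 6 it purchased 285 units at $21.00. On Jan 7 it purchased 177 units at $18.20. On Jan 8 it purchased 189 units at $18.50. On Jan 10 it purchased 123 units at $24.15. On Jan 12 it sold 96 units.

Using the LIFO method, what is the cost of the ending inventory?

Ending inventory = $19,709.45

Jan 5, 183 sold [LIFO — newest first]: 183 @ $18.45 = $3,376.35
Jan 12, 96 sold [LIFO — newest first]: 96 @ $24.15 = $2,318.40
Total COGS = $3,376.35 + $2,318.40 = $5,694.75
Ending inventory: 245 @ $16.90 + 120 @ $18.45 + 285 @ $21.00 + 177 @ $18.20 + 189 @ $18.50 + 27 @ $24.15 = $19,709.45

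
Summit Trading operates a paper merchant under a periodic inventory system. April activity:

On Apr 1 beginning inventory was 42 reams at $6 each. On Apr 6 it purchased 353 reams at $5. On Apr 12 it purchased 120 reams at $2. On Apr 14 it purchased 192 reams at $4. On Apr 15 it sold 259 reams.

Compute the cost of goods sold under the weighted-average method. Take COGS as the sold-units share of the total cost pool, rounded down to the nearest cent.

Apr 15, sell 259: 259/707 × $3,025.00 → $1,108.16
Ending inventory (cost pool remaining) = $1,916.84

COGS = $1,108.16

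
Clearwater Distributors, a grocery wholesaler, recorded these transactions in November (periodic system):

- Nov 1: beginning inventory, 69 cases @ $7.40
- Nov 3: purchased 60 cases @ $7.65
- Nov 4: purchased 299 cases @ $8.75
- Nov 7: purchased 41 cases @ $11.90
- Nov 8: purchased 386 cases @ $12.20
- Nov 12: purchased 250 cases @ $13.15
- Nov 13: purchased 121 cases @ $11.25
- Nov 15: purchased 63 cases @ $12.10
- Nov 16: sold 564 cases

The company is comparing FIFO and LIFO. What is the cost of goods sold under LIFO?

FIFO COGS: 69 @ $7.40 + 60 @ $7.65 + 299 @ $8.75 + 41 @ $11.90 + 95 @ $12.20 = $5,232.75
LIFO COGS: 63 @ $12.10 + 121 @ $11.25 + 250 @ $13.15 + 130 @ $12.20 = $6,997.05

COGS = $6,997.05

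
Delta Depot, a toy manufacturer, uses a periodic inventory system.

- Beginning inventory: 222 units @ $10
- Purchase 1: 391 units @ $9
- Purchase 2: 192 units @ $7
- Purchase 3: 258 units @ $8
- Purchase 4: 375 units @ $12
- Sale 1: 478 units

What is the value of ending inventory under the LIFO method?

Sale 1 (478) [LIFO — newest first]: 375 @ $12 + 103 @ $8 = $5,324
Ending inventory: 222 @ $10 + 391 @ $9 + 192 @ $7 + 155 @ $8 = $8,323
Check: goods available $13,647 = COGS $5,324 + ending $8,323

Ending inventory = $8,323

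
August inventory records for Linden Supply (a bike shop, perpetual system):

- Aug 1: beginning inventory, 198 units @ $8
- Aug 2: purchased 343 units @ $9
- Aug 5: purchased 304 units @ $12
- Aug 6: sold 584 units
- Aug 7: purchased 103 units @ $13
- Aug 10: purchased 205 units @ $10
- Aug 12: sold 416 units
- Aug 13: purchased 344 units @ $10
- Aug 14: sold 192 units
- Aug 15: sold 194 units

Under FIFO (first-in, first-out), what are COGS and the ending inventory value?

COGS = $14,038; ending inventory = $1,110

Aug 6, 584 sold [FIFO — oldest first]: 198 @ $8 + 343 @ $9 + 43 @ $12 = $5,187
Aug 12, 416 sold [FIFO — oldest first]: 261 @ $12 + 103 @ $13 + 52 @ $10 = $4,991
Aug 14, 192 sold [FIFO — oldest first]: 153 @ $10 + 39 @ $10 = $1,920
Aug 15, 194 sold [FIFO — oldest first]: 194 @ $10 = $1,940
Total COGS = $5,187 + $4,991 + $1,920 + $1,940 = $14,038
Ending inventory: 111 @ $10 = $1,110
Check: goods available $15,148 = COGS $14,038 + ending $1,110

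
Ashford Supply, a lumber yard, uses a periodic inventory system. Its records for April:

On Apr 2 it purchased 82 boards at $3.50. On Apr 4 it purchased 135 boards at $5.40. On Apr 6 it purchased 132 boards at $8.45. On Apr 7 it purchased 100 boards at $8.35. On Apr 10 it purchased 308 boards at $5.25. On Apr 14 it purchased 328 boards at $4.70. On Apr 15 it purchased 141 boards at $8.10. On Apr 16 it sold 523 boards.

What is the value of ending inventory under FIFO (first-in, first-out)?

Apr 16, 523 sold [FIFO — oldest first]: 82 @ $3.50 + 135 @ $5.40 + 132 @ $8.45 + 100 @ $8.35 + 74 @ $5.25 = $3,354.90
Ending inventory: 234 @ $5.25 + 328 @ $4.70 + 141 @ $8.10 = $3,912.20
Check: goods available $7,267.10 = COGS $3,354.90 + ending $3,912.20

Ending inventory = $3,912.20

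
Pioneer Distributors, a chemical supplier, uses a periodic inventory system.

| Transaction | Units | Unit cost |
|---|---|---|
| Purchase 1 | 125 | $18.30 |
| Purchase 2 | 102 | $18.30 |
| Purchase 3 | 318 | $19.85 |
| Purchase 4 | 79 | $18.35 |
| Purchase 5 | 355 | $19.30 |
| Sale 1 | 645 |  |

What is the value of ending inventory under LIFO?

Ending inventory = $6,278.05

Sale 1 (645) [LIFO — newest first]: 355 @ $19.30 + 79 @ $18.35 + 211 @ $19.85 = $12,489.50
Ending inventory: 125 @ $18.30 + 102 @ $18.30 + 107 @ $19.85 = $6,278.05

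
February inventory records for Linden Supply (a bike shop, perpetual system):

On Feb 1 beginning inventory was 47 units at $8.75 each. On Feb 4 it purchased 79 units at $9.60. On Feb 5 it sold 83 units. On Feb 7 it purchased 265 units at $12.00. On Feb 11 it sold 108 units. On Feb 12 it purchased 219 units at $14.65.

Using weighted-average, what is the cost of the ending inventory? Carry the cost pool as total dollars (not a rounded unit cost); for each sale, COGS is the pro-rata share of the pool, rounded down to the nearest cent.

After Feb 1: 47 on hand, pool $411.25 (≈ $8.7500 each)
After Feb 4: 126 on hand, pool $1,169.65 (≈ $9.2829 each)
Feb 5, sell 83: 83/126 × $1,169.65 → $770.48
After Feb 7: 308 on hand, pool $3,579.17 (≈ $11.6207 each)
Feb 11, sell 108: 108/308 × $3,579.17 → $1,255.03
After Feb 12: 419 on hand, pool $5,532.49 (≈ $13.2040 each)
Total COGS = $770.48 + $1,255.03 = $2,025.51
Ending inventory (cost pool remaining) = $5,532.49

Ending inventory = $5,532.49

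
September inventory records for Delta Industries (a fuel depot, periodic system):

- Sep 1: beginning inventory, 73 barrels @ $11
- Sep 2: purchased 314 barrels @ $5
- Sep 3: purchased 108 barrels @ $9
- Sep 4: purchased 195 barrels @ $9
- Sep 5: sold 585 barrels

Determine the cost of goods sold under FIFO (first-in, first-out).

COGS = $4,155

Sep 5, 585 sold [FIFO — oldest first]: 73 @ $11 + 314 @ $5 + 108 @ $9 + 90 @ $9 = $4,155
Ending inventory: 105 @ $9 = $945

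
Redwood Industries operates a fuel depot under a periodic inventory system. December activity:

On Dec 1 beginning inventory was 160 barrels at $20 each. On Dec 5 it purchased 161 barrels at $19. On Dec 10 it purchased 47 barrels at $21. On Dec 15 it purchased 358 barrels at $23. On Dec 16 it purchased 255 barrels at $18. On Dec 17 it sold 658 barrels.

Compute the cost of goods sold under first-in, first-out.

COGS = $13,916

Dec 17, 658 sold [FIFO — oldest first]: 160 @ $20 + 161 @ $19 + 47 @ $21 + 290 @ $23 = $13,916
Ending inventory: 68 @ $23 + 255 @ $18 = $6,154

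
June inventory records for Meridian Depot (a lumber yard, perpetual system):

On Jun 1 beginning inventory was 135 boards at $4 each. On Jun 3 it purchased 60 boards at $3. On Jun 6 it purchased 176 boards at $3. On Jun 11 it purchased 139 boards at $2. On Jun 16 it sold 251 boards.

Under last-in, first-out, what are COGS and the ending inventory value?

Jun 16, 251 sold [LIFO — newest first]: 139 @ $2 + 112 @ $3 = $614
Ending inventory: 135 @ $4 + 60 @ $3 + 64 @ $3 = $912
Check: goods available $1,526 = COGS $614 + ending $912

COGS = $614; ending inventory = $912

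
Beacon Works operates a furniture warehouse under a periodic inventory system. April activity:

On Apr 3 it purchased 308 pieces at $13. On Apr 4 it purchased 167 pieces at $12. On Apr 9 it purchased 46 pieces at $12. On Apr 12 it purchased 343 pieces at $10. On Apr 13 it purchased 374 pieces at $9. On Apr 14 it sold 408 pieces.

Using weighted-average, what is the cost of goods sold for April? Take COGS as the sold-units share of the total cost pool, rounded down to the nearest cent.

Apr 14, sell 408: 408/1238 × $13,356.00 → $4,401.65
Ending inventory (cost pool remaining) = $8,954.35
Check: goods available $13,356.00 = COGS $4,401.65 + ending $8,954.35

COGS = $4,401.65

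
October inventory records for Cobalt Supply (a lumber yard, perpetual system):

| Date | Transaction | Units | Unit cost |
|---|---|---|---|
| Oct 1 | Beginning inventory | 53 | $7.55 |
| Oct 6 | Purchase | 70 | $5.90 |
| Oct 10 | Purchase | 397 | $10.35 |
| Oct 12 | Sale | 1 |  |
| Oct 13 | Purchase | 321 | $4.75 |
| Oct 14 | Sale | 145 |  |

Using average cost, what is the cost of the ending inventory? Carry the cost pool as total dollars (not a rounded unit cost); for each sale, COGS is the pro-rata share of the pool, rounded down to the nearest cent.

Ending inventory = $5,326.18

After Oct 1: 53 on hand, pool $400.15 (≈ $7.5500 each)
After Oct 6: 123 on hand, pool $813.15 (≈ $6.6110 each)
After Oct 10: 520 on hand, pool $4,922.10 (≈ $9.4656 each)
Oct 12, sell 1: 1/520 × $4,922.10 → $9.46
After Oct 13: 840 on hand, pool $6,437.39 (≈ $7.6636 each)
Oct 14, sell 145: 145/840 × $6,437.39 → $1,111.21
Total COGS = $9.46 + $1,111.21 = $1,120.67
Ending inventory (cost pool remaining) = $5,326.18
Check: goods available $6,446.85 = COGS $1,120.67 + ending $5,326.18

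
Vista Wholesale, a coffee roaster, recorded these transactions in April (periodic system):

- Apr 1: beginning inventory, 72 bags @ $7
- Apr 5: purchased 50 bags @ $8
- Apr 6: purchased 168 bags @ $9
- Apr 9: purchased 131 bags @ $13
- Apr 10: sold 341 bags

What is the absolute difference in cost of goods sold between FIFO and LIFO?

$472

FIFO COGS: 72 @ $7 + 50 @ $8 + 168 @ $9 + 51 @ $13 = $3,079
LIFO COGS: 131 @ $13 + 168 @ $9 + 42 @ $8 = $3,551
Difference = |$3,079 − $3,551| = $472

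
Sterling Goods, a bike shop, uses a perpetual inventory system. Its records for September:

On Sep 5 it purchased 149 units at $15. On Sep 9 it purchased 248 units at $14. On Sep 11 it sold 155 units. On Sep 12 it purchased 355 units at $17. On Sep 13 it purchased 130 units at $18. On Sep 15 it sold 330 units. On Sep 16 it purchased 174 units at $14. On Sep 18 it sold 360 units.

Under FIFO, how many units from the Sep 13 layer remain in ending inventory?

37

Sep 11, 155 sold [FIFO — oldest first]: 149 @ $15 + 6 @ $14 = $2,319
Sep 15, 330 sold [FIFO — oldest first]: 242 @ $14 + 88 @ $17 = $4,884
Sep 18, 360 sold [FIFO — oldest first]: 267 @ $17 + 93 @ $18 = $6,213
Total COGS = $2,319 + $4,884 + $6,213 = $13,416
Ending inventory: 37 @ $18 + 174 @ $14 = $3,102
Check: goods available $16,518 = COGS $13,416 + ending $3,102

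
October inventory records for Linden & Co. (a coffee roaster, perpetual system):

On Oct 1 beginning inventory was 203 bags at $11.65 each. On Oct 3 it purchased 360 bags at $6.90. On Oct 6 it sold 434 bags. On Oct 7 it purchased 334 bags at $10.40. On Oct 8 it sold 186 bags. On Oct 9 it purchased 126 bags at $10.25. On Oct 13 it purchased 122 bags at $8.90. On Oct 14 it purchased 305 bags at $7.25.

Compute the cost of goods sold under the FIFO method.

COGS = $5,441.75

Oct 6, 434 sold [FIFO — oldest first]: 203 @ $11.65 + 231 @ $6.90 = $3,958.85
Oct 8, 186 sold [FIFO — oldest first]: 129 @ $6.90 + 57 @ $10.40 = $1,482.90
Total COGS = $3,958.85 + $1,482.90 = $5,441.75
Ending inventory: 277 @ $10.40 + 126 @ $10.25 + 122 @ $8.90 + 305 @ $7.25 = $7,469.35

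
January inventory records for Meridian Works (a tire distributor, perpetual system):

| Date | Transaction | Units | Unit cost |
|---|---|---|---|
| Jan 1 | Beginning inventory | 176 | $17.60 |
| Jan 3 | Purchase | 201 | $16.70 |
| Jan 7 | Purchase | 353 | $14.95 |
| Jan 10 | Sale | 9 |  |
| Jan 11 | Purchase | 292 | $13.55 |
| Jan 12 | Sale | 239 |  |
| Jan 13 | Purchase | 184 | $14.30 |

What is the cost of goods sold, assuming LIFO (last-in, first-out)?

Jan 10, 9 sold [LIFO — newest first]: 9 @ $14.95 = $134.55
Jan 12, 239 sold [LIFO — newest first]: 239 @ $13.55 = $3,238.45
Total COGS = $134.55 + $3,238.45 = $3,373.00
Ending inventory: 176 @ $17.60 + 201 @ $16.70 + 344 @ $14.95 + 53 @ $13.55 + 184 @ $14.30 = $14,946.45
Check: goods available $18,319.45 = COGS $3,373.00 + ending $14,946.45

COGS = $3,373.00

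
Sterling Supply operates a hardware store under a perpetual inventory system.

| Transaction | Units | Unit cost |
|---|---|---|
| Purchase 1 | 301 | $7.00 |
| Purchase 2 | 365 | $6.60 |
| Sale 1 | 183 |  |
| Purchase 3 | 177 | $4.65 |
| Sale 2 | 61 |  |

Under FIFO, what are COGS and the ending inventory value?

Sale 1 (183) [FIFO — oldest first]: 183 @ $7.00 = $1,281.00
Sale 2 (61) [FIFO — oldest first]: 61 @ $7.00 = $427.00
Total COGS = $1,281.00 + $427.00 = $1,708.00
Ending inventory: 57 @ $7.00 + 365 @ $6.60 + 177 @ $4.65 = $3,631.05

COGS = $1,708.00; ending inventory = $3,631.05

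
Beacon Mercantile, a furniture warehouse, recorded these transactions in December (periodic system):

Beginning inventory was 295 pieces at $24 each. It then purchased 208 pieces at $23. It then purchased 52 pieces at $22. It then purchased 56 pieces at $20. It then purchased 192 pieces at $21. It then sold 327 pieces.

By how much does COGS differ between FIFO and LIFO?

$899

FIFO COGS: 295 @ $24 + 32 @ $23 = $7,816
LIFO COGS: 192 @ $21 + 56 @ $20 + 52 @ $22 + 27 @ $23 = $6,917
Difference = |$7,816 − $6,917| = $899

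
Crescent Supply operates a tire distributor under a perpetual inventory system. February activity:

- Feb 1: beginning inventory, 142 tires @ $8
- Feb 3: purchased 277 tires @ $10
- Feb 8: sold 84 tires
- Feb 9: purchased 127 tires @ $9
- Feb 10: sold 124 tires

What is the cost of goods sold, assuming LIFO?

COGS = $1,956

Feb 8, 84 sold [LIFO — newest first]: 84 @ $10 = $840
Feb 10, 124 sold [LIFO — newest first]: 124 @ $9 = $1,116
Total COGS = $840 + $1,116 = $1,956
Ending inventory: 142 @ $8 + 193 @ $10 + 3 @ $9 = $3,093
Check: goods available $5,049 = COGS $1,956 + ending $3,093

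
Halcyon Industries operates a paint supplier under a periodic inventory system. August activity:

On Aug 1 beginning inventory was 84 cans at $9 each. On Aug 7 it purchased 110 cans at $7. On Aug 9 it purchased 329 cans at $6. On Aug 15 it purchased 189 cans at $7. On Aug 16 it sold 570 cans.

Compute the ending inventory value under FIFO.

Aug 16, 570 sold [FIFO — oldest first]: 84 @ $9 + 110 @ $7 + 329 @ $6 + 47 @ $7 = $3,829
Ending inventory: 142 @ $7 = $994

Ending inventory = $994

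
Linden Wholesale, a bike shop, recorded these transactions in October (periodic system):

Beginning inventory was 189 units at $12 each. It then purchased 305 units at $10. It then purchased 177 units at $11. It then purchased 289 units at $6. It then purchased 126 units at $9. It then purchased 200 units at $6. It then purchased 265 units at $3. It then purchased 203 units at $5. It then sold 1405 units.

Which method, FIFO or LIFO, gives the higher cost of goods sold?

FIFO

FIFO COGS: 189 @ $12 + 305 @ $10 + 177 @ $11 + 289 @ $6 + 126 @ $9 + 200 @ $6 + 119 @ $3 = $11,690
LIFO COGS: 203 @ $5 + 265 @ $3 + 200 @ $6 + 126 @ $9 + 289 @ $6 + 177 @ $11 + 145 @ $10 = $9,275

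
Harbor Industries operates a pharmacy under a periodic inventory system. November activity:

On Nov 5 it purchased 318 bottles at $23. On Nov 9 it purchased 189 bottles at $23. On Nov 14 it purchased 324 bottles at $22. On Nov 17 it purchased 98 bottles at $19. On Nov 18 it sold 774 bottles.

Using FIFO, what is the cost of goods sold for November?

COGS = $17,535

Nov 18, 774 sold [FIFO — oldest first]: 318 @ $23 + 189 @ $23 + 267 @ $22 = $17,535
Ending inventory: 57 @ $22 + 98 @ $19 = $3,116
Check: goods available $20,651 = COGS $17,535 + ending $3,116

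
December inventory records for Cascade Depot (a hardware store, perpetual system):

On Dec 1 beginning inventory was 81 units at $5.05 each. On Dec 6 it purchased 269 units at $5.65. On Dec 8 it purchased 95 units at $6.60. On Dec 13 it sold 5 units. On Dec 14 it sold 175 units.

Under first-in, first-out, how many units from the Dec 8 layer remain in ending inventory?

95

Dec 13, 5 sold [FIFO — oldest first]: 5 @ $5.05 = $25.25
Dec 14, 175 sold [FIFO — oldest first]: 76 @ $5.05 + 99 @ $5.65 = $943.15
Total COGS = $25.25 + $943.15 = $968.40
Ending inventory: 170 @ $5.65 + 95 @ $6.60 = $1,587.50
Check: goods available $2,555.90 = COGS $968.40 + ending $1,587.50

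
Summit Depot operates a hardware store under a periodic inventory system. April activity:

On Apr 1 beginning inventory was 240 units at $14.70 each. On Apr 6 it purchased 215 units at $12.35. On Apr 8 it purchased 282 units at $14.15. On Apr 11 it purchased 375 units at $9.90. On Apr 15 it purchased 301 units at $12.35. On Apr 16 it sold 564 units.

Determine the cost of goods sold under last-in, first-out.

COGS = $6,321.05

Apr 16, 564 sold [LIFO — newest first]: 301 @ $12.35 + 263 @ $9.90 = $6,321.05
Ending inventory: 240 @ $14.70 + 215 @ $12.35 + 282 @ $14.15 + 112 @ $9.90 = $11,282.35
Check: goods available $17,603.40 = COGS $6,321.05 + ending $11,282.35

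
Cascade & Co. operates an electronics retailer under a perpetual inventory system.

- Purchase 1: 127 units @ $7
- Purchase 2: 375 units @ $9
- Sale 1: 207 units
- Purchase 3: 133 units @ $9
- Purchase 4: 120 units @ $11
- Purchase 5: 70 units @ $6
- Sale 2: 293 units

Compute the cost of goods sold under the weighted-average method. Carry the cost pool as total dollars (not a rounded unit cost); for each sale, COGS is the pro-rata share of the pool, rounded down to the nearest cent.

After Purchase 1: 127 on hand, pool $889.00 (≈ $7.0000 each)
After Purchase 2: 502 on hand, pool $4,264.00 (≈ $8.4940 each)
Sale 1, sell 207: 207/502 × $4,264.00 → $1,758.26
After Purchase 3: 428 on hand, pool $3,702.74 (≈ $8.6513 each)
After Purchase 4: 548 on hand, pool $5,022.74 (≈ $9.1656 each)
After Purchase 5: 618 on hand, pool $5,442.74 (≈ $8.8070 each)
Sale 2, sell 293: 293/618 × $5,442.74 → $2,580.45
Total COGS = $1,758.26 + $2,580.45 = $4,338.71
Ending inventory (cost pool remaining) = $2,862.29

COGS = $4,338.71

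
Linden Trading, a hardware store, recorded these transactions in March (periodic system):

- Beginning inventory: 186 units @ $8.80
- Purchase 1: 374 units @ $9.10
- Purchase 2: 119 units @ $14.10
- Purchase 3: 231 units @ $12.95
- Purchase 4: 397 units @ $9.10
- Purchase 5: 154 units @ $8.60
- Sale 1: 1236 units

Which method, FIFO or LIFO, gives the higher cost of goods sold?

FIFO

FIFO COGS: 186 @ $8.80 + 374 @ $9.10 + 119 @ $14.10 + 231 @ $12.95 + 326 @ $9.10 = $12,676.15
LIFO COGS: 154 @ $8.60 + 397 @ $9.10 + 231 @ $12.95 + 119 @ $14.10 + 335 @ $9.10 = $12,654.95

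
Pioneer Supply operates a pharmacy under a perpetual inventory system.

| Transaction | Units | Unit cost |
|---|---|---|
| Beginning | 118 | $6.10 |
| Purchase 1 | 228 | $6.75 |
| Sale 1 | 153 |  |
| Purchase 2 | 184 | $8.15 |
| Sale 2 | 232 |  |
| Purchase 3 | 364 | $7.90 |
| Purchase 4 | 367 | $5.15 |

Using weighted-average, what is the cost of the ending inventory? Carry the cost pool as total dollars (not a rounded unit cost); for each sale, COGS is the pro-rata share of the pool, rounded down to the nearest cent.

After Beginning: 118 on hand, pool $719.80 (≈ $6.1000 each)
After Purchase 1: 346 on hand, pool $2,258.80 (≈ $6.5283 each)
Sale 1, sell 153: 153/346 × $2,258.80 → $998.83
After Purchase 2: 377 on hand, pool $2,759.57 (≈ $7.3198 each)
Sale 2, sell 232: 232/377 × $2,759.57 → $1,698.19
After Purchase 3: 509 on hand, pool $3,936.98 (≈ $7.7347 each)
After Purchase 4: 876 on hand, pool $5,827.03 (≈ $6.6519 each)
Total COGS = $998.83 + $1,698.19 = $2,697.02
Ending inventory (cost pool remaining) = $5,827.03
Check: goods available $8,524.05 = COGS $2,697.02 + ending $5,827.03

Ending inventory = $5,827.03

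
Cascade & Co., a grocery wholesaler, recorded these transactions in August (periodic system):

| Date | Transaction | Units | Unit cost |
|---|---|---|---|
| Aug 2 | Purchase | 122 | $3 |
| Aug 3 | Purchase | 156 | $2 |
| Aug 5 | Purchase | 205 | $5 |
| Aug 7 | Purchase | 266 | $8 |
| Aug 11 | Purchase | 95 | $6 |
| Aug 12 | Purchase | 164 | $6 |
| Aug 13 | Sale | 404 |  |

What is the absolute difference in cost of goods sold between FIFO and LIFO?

FIFO COGS: 122 @ $3 + 156 @ $2 + 126 @ $5 = $1,308
LIFO COGS: 164 @ $6 + 95 @ $6 + 145 @ $8 = $2,714
Difference = |$1,308 − $2,714| = $1,406

$1,406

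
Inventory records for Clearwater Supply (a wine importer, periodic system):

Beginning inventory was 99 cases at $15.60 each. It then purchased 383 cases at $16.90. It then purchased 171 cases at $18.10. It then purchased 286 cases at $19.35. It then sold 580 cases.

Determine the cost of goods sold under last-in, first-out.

COGS = $10,707.90

Sale 1 (580) [LIFO — newest first]: 286 @ $19.35 + 171 @ $18.10 + 123 @ $16.90 = $10,707.90
Ending inventory: 99 @ $15.60 + 260 @ $16.90 = $5,938.40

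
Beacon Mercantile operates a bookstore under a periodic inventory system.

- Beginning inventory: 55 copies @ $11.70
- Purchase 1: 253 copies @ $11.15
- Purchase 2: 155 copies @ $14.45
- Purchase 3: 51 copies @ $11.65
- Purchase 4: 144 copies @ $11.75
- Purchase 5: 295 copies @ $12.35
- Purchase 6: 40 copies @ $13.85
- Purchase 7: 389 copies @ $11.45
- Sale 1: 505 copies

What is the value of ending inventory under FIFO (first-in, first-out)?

Sale 1 (505) [FIFO — oldest first]: 55 @ $11.70 + 253 @ $11.15 + 155 @ $14.45 + 42 @ $11.65 = $6,193.50
Ending inventory: 9 @ $11.65 + 144 @ $11.75 + 295 @ $12.35 + 40 @ $13.85 + 389 @ $11.45 = $10,448.15

Ending inventory = $10,448.15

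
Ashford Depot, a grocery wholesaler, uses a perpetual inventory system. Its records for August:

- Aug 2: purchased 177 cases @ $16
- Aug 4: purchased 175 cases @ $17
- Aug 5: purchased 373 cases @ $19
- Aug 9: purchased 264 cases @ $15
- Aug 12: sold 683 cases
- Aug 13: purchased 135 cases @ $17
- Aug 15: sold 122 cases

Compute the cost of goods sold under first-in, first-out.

COGS = $14,094

Aug 12, 683 sold [FIFO — oldest first]: 177 @ $16 + 175 @ $17 + 331 @ $19 = $12,096
Aug 15, 122 sold [FIFO — oldest first]: 42 @ $19 + 80 @ $15 = $1,998
Total COGS = $12,096 + $1,998 = $14,094
Ending inventory: 184 @ $15 + 135 @ $17 = $5,055
Check: goods available $19,149 = COGS $14,094 + ending $5,055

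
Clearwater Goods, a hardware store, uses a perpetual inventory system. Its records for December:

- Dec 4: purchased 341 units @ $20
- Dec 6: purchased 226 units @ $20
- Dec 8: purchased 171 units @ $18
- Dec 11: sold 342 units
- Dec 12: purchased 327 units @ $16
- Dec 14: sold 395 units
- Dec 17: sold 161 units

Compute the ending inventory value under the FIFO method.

Ending inventory = $2,672

Dec 11, 342 sold [FIFO — oldest first]: 341 @ $20 + 1 @ $20 = $6,840
Dec 14, 395 sold [FIFO — oldest first]: 225 @ $20 + 170 @ $18 = $7,560
Dec 17, 161 sold [FIFO — oldest first]: 1 @ $18 + 160 @ $16 = $2,578
Total COGS = $6,840 + $7,560 + $2,578 = $16,978
Ending inventory: 167 @ $16 = $2,672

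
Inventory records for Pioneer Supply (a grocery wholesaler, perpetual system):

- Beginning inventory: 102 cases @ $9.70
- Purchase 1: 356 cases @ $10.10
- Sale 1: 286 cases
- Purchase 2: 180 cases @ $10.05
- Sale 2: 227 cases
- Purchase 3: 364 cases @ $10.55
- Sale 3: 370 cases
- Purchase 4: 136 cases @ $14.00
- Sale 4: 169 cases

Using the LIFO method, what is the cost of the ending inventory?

Ending inventory = $834.20

Sale 1 (286) [LIFO — newest first]: 286 @ $10.10 = $2,888.60
Sale 2 (227) [LIFO — newest first]: 180 @ $10.05 + 47 @ $10.10 = $2,283.70
Sale 3 (370) [LIFO — newest first]: 364 @ $10.55 + 6 @ $10.10 = $3,900.80
Sale 4 (169) [LIFO — newest first]: 136 @ $14.00 + 17 @ $10.10 + 16 @ $9.70 = $2,230.90
Total COGS = $2,888.60 + $2,283.70 + $3,900.80 + $2,230.90 = $11,304.00
Ending inventory: 86 @ $9.70 = $834.20
Check: goods available $12,138.20 = COGS $11,304.00 + ending $834.20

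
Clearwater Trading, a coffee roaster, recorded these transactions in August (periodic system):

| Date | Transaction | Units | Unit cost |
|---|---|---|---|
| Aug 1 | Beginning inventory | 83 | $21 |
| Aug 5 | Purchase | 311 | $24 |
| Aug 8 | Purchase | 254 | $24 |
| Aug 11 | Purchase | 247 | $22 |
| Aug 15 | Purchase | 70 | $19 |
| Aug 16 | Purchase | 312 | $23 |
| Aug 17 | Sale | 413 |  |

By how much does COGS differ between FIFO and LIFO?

FIFO COGS: 83 @ $21 + 311 @ $24 + 19 @ $24 = $9,663
LIFO COGS: 312 @ $23 + 70 @ $19 + 31 @ $22 = $9,188
Difference = |$9,663 − $9,188| = $475

$475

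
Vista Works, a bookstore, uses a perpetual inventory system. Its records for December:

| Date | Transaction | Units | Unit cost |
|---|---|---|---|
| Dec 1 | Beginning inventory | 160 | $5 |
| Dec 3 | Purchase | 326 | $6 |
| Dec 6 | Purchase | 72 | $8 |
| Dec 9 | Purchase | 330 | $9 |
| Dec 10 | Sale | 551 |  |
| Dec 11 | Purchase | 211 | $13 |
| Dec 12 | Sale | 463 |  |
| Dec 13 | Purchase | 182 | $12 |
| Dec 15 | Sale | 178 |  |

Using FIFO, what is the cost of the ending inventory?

Dec 10, 551 sold [FIFO — oldest first]: 160 @ $5 + 326 @ $6 + 65 @ $8 = $3,276
Dec 12, 463 sold [FIFO — oldest first]: 7 @ $8 + 330 @ $9 + 126 @ $13 = $4,664
Dec 15, 178 sold [FIFO — oldest first]: 85 @ $13 + 93 @ $12 = $2,221
Total COGS = $3,276 + $4,664 + $2,221 = $10,161
Ending inventory: 89 @ $12 = $1,068
Check: goods available $11,229 = COGS $10,161 + ending $1,068

Ending inventory = $1,068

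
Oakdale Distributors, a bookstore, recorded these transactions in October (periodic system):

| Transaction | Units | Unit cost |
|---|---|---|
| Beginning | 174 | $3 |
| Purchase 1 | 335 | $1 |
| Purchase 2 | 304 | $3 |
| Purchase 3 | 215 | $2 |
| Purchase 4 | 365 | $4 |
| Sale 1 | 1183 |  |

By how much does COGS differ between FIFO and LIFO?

$282

FIFO COGS: 174 @ $3 + 335 @ $1 + 304 @ $3 + 215 @ $2 + 155 @ $4 = $2,819
LIFO COGS: 365 @ $4 + 215 @ $2 + 304 @ $3 + 299 @ $1 = $3,101
Difference = |$2,819 − $3,101| = $282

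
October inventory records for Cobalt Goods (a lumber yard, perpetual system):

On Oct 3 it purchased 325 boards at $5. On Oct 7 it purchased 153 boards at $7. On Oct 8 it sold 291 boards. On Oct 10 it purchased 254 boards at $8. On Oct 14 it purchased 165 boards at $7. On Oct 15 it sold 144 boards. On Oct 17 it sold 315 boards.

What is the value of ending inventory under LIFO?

Oct 8, 291 sold [LIFO — newest first]: 153 @ $7 + 138 @ $5 = $1,761
Oct 15, 144 sold [LIFO — newest first]: 144 @ $7 = $1,008
Oct 17, 315 sold [LIFO — newest first]: 21 @ $7 + 254 @ $8 + 40 @ $5 = $2,379
Total COGS = $1,761 + $1,008 + $2,379 = $5,148
Ending inventory: 147 @ $5 = $735
Check: goods available $5,883 = COGS $5,148 + ending $735

Ending inventory = $735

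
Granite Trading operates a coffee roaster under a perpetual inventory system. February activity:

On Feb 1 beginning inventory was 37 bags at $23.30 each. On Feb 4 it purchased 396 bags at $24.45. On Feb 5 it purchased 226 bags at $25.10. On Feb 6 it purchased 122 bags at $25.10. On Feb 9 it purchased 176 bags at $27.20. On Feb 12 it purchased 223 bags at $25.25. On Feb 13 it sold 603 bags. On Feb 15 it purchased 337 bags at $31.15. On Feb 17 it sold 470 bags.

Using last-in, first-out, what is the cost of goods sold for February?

Feb 13, 603 sold [LIFO — newest first]: 223 @ $25.25 + 176 @ $27.20 + 122 @ $25.10 + 82 @ $25.10 = $15,538.35
Feb 17, 470 sold [LIFO — newest first]: 337 @ $31.15 + 133 @ $25.10 = $13,835.85
Total COGS = $15,538.35 + $13,835.85 = $29,374.20
Ending inventory: 37 @ $23.30 + 396 @ $24.45 + 11 @ $25.10 = $10,820.40

COGS = $29,374.20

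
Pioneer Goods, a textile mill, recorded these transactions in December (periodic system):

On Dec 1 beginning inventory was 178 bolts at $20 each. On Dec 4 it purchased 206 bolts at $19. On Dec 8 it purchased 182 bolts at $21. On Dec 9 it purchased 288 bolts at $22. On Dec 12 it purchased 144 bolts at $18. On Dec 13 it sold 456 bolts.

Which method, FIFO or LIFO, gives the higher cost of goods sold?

FIFO COGS: 178 @ $20 + 206 @ $19 + 72 @ $21 = $8,986
LIFO COGS: 144 @ $18 + 288 @ $22 + 24 @ $21 = $9,432

LIFO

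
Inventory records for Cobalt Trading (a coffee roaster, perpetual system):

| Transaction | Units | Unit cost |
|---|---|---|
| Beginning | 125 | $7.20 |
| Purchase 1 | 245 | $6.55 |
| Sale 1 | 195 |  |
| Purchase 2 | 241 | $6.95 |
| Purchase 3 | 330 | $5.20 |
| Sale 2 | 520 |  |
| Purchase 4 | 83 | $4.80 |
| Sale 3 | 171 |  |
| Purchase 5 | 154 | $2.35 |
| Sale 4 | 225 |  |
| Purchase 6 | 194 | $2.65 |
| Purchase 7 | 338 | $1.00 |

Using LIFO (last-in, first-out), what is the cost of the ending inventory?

Ending inventory = $1,334.50

Sale 1 (195) [LIFO — newest first]: 195 @ $6.55 = $1,277.25
Sale 2 (520) [LIFO — newest first]: 330 @ $5.20 + 190 @ $6.95 = $3,036.50
Sale 3 (171) [LIFO — newest first]: 83 @ $4.80 + 51 @ $6.95 + 37 @ $6.55 = $995.20
Sale 4 (225) [LIFO — newest first]: 154 @ $2.35 + 13 @ $6.55 + 58 @ $7.20 = $864.65
Total COGS = $1,277.25 + $3,036.50 + $995.20 + $864.65 = $6,173.60
Ending inventory: 67 @ $7.20 + 194 @ $2.65 + 338 @ $1.00 = $1,334.50
Check: goods available $7,508.10 = COGS $6,173.60 + ending $1,334.50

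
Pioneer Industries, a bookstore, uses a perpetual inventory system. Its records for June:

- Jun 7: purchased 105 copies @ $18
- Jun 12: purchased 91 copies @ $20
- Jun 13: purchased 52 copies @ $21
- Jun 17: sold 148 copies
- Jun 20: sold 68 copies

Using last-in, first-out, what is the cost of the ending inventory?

Ending inventory = $576

Jun 17, 148 sold [LIFO — newest first]: 52 @ $21 + 91 @ $20 + 5 @ $18 = $3,002
Jun 20, 68 sold [LIFO — newest first]: 68 @ $18 = $1,224
Total COGS = $3,002 + $1,224 = $4,226
Ending inventory: 32 @ $18 = $576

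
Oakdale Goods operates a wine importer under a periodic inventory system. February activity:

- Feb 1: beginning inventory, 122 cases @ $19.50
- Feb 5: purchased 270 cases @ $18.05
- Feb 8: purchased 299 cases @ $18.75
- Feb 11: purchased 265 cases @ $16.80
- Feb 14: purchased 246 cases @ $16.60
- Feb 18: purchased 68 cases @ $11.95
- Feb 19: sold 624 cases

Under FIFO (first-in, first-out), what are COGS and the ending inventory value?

Feb 19, 624 sold [FIFO — oldest first]: 122 @ $19.50 + 270 @ $18.05 + 232 @ $18.75 = $11,602.50
Ending inventory: 67 @ $18.75 + 265 @ $16.80 + 246 @ $16.60 + 68 @ $11.95 = $10,604.45

COGS = $11,602.50; ending inventory = $10,604.45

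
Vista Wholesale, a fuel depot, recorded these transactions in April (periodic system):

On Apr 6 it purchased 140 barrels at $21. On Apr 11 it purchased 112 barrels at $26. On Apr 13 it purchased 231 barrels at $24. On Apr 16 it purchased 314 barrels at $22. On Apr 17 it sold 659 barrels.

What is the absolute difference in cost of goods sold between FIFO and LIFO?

FIFO COGS: 140 @ $21 + 112 @ $26 + 231 @ $24 + 176 @ $22 = $15,268
LIFO COGS: 314 @ $22 + 231 @ $24 + 112 @ $26 + 2 @ $21 = $15,406
Difference = |$15,268 − $15,406| = $138

$138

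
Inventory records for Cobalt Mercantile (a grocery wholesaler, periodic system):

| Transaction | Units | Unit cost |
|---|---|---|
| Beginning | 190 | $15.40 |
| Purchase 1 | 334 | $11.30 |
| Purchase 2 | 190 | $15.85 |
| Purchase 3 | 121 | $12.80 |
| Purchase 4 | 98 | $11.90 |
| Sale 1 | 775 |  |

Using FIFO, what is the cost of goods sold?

Sale 1 (775) [FIFO — oldest first]: 190 @ $15.40 + 334 @ $11.30 + 190 @ $15.85 + 61 @ $12.80 = $10,492.50
Ending inventory: 60 @ $12.80 + 98 @ $11.90 = $1,934.20

COGS = $10,492.50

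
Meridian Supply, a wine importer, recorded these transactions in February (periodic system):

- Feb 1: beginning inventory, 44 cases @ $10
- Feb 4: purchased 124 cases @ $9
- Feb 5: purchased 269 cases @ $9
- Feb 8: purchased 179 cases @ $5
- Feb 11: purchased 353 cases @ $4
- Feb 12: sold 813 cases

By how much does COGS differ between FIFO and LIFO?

FIFO COGS: 44 @ $10 + 124 @ $9 + 269 @ $9 + 179 @ $5 + 197 @ $4 = $5,660
LIFO COGS: 353 @ $4 + 179 @ $5 + 269 @ $9 + 12 @ $9 = $4,836
Difference = |$5,660 − $4,836| = $824

$824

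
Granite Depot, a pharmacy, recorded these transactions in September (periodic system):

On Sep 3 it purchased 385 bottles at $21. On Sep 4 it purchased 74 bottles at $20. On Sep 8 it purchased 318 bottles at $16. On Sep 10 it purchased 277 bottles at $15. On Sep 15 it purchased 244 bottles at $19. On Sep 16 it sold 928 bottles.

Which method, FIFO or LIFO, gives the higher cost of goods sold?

FIFO

FIFO COGS: 385 @ $21 + 74 @ $20 + 318 @ $16 + 151 @ $15 = $16,918
LIFO COGS: 244 @ $19 + 277 @ $15 + 318 @ $16 + 74 @ $20 + 15 @ $21 = $15,674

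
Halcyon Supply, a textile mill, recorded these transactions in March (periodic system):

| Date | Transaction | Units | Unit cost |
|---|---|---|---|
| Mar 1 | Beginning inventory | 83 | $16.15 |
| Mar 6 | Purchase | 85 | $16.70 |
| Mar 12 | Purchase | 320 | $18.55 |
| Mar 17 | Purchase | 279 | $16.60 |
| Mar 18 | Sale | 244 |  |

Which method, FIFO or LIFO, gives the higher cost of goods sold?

FIFO

FIFO COGS: 83 @ $16.15 + 85 @ $16.70 + 76 @ $18.55 = $4,169.75
LIFO COGS: 244 @ $16.60 = $4,050.40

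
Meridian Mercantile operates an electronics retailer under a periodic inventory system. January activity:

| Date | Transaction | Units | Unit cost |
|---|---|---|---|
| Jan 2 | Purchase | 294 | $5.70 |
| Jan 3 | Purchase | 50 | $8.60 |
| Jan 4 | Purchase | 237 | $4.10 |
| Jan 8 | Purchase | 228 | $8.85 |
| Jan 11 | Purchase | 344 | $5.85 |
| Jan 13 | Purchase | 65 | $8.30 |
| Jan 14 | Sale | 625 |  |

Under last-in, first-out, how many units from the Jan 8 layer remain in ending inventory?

Jan 14, 625 sold [LIFO — newest first]: 65 @ $8.30 + 344 @ $5.85 + 216 @ $8.85 = $4,463.50
Ending inventory: 294 @ $5.70 + 50 @ $8.60 + 237 @ $4.10 + 12 @ $8.85 = $3,183.70

12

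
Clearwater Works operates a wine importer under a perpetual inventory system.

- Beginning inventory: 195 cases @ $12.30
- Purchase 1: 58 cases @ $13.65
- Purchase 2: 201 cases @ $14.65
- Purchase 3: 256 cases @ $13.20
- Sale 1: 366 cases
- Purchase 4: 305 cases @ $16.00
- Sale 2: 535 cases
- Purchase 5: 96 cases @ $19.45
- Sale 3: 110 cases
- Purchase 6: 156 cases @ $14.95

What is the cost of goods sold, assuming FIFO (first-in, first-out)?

Sale 1 (366) [FIFO — oldest first]: 195 @ $12.30 + 58 @ $13.65 + 113 @ $14.65 = $4,845.65
Sale 2 (535) [FIFO — oldest first]: 88 @ $14.65 + 256 @ $13.20 + 191 @ $16.00 = $7,724.40
Sale 3 (110) [FIFO — oldest first]: 110 @ $16.00 = $1,760.00
Total COGS = $4,845.65 + $7,724.40 + $1,760.00 = $14,330.05
Ending inventory: 4 @ $16.00 + 96 @ $19.45 + 156 @ $14.95 = $4,263.40

COGS = $14,330.05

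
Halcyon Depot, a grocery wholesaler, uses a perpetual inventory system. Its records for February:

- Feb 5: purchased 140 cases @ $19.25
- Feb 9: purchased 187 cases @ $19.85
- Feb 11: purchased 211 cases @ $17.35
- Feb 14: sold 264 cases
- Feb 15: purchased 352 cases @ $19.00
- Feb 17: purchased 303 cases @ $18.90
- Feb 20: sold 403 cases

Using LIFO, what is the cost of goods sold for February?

COGS = $12,339.60

Feb 14, 264 sold [LIFO — newest first]: 211 @ $17.35 + 53 @ $19.85 = $4,712.90
Feb 20, 403 sold [LIFO — newest first]: 303 @ $18.90 + 100 @ $19.00 = $7,626.70
Total COGS = $4,712.90 + $7,626.70 = $12,339.60
Ending inventory: 140 @ $19.25 + 134 @ $19.85 + 252 @ $19.00 = $10,142.90
Check: goods available $22,482.50 = COGS $12,339.60 + ending $10,142.90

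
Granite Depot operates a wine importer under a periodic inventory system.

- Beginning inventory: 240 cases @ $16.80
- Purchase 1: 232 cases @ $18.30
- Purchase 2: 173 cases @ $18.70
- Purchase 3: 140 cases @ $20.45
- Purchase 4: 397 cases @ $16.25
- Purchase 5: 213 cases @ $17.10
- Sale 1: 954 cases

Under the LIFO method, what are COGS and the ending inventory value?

COGS = $16,758.95; ending inventory = $7,710.30

Sale 1 (954) [LIFO — newest first]: 213 @ $17.10 + 397 @ $16.25 + 140 @ $20.45 + 173 @ $18.70 + 31 @ $18.30 = $16,758.95
Ending inventory: 240 @ $16.80 + 201 @ $18.30 = $7,710.30
Check: goods available $24,469.25 = COGS $16,758.95 + ending $7,710.30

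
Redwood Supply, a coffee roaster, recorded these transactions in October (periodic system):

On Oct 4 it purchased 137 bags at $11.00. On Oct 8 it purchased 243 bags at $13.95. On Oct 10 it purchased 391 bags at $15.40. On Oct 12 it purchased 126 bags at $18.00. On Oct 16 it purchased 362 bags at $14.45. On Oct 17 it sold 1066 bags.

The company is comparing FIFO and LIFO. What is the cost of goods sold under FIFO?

COGS = $15,628.30

FIFO COGS: 137 @ $11.00 + 243 @ $13.95 + 391 @ $15.40 + 126 @ $18.00 + 169 @ $14.45 = $15,628.30
LIFO COGS: 362 @ $14.45 + 126 @ $18.00 + 391 @ $15.40 + 187 @ $13.95 = $16,128.95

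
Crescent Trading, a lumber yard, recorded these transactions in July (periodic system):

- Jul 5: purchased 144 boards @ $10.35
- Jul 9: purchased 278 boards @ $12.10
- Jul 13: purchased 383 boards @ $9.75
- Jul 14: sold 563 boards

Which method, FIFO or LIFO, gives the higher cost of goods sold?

FIFO COGS: 144 @ $10.35 + 278 @ $12.10 + 141 @ $9.75 = $6,228.95
LIFO COGS: 383 @ $9.75 + 180 @ $12.10 = $5,912.25

FIFO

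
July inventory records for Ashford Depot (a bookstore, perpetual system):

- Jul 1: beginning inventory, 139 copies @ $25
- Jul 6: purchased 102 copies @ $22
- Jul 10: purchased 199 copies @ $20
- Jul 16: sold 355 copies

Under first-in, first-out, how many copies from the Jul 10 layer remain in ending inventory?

85

Jul 16, 355 sold [FIFO — oldest first]: 139 @ $25 + 102 @ $22 + 114 @ $20 = $7,999
Ending inventory: 85 @ $20 = $1,700
Check: goods available $9,699 = COGS $7,999 + ending $1,700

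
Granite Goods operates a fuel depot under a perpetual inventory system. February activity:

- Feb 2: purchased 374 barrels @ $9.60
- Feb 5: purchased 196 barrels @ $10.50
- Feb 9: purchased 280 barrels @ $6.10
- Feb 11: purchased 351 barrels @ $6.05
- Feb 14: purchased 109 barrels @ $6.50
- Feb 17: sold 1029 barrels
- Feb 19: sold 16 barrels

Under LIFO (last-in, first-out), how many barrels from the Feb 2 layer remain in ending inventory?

Feb 17, 1029 sold [LIFO — newest first]: 109 @ $6.50 + 351 @ $6.05 + 280 @ $6.10 + 196 @ $10.50 + 93 @ $9.60 = $7,490.85
Feb 19, 16 sold [LIFO — newest first]: 16 @ $9.60 = $153.60
Total COGS = $7,490.85 + $153.60 = $7,644.45
Ending inventory: 265 @ $9.60 = $2,544.00
Check: goods available $10,188.45 = COGS $7,644.45 + ending $2,544.00

265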